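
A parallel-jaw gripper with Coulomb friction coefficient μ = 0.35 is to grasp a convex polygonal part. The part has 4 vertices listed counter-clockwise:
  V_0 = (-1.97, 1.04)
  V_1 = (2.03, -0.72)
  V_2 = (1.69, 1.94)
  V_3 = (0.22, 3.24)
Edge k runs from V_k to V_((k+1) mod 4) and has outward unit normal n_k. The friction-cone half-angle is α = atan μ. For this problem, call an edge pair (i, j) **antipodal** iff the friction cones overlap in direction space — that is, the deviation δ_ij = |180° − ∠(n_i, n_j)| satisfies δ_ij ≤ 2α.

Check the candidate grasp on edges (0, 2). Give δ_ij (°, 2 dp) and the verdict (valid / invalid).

δ = 17.74°, valid

α = atan 0.35 = 19.29°;  2α = 38.58°
edge 0: e_0 = (+4.00, -1.76);  n_0 = (-0.4027, -0.9153)
edge 2: e_2 = (-1.47, +1.30);  n_2 = (+0.6625, +0.7491)
∠(n_0, n_2) = 162.26°
δ = |180° − 162.26°| = 17.74°
17.74° ≤ 2α = 38.58°  →  valid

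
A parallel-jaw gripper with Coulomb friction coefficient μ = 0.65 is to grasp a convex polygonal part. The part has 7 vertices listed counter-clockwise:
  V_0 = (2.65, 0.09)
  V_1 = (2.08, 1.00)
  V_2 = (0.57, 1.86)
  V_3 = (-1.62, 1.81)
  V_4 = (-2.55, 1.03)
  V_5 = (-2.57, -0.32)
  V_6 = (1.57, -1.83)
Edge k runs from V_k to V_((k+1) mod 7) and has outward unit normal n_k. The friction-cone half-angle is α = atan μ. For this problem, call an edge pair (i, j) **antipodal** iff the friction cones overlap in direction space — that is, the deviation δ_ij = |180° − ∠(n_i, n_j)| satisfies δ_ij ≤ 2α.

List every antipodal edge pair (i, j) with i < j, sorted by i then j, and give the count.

count = 9; pairs: (0,4), (0,5), (1,4), (1,5), (2,5), (2,6), (3,5), (3,6), (4,6)

α = atan 0.65 = 33.02°;  2α = 66.05°
n_0 = (+0.8475, +0.5308)
n_1 = (+0.4949, +0.8690)
n_2 = (-0.0228, +0.9997)
n_3 = (-0.6426, +0.7662)
n_4 = (-0.9999, +0.0148)
n_5 = (-0.3427, -0.9395)
n_6 = (+0.8716, -0.4903)
  (0,1): δ = 151.73°  ·
  (0,2): δ = 120.75°  ·
  (0,3): δ = 82.08°  ·
  (0,4): δ = 32.91°  ✓
  (0,5): δ = 37.90°  ✓
  (0,6): δ = 118.58°  ·
  (1,2): δ = 149.03°  ·
  (1,3): δ = 110.35°  ·
  (1,4): δ = 61.19°  ✓
  (1,5): δ = 9.62°  ✓
  (1,6): δ = 90.31°  ·
  (2,3): δ = 141.32°  ·
  (2,4): δ = 92.16°  ·
  (2,5): δ = 21.35°  ✓
  (2,6): δ = 59.33°  ✓
  (3,4): δ = 130.84°  ·
  (3,5): δ = 60.03°  ✓
  (3,6): δ = 20.66°  ✓
  (4,5): δ = 109.19°  ·
  (4,6): δ = 28.51°  ✓
  (5,6): δ = 99.32°  ·
antipodal pairs: 9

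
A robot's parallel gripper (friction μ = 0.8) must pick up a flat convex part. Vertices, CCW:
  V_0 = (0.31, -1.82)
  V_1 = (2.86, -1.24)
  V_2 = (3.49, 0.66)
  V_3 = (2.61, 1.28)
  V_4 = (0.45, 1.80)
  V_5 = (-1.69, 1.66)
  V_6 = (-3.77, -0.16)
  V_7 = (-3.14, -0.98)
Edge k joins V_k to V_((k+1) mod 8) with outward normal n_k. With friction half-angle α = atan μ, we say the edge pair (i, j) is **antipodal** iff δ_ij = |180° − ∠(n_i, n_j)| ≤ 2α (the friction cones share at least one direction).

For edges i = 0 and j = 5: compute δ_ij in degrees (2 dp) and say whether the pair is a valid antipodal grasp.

δ = 28.37°, valid

α = atan 0.8 = 38.66°;  2α = 77.32°
edge 0: e_0 = (+2.55, +0.58);  n_0 = (+0.2218, -0.9751)
edge 5: e_5 = (-2.08, -1.82);  n_5 = (-0.6585, +0.7526)
∠(n_0, n_5) = 151.63°
δ = |180° − 151.63°| = 28.37°
28.37° ≤ 2α = 77.32°  →  valid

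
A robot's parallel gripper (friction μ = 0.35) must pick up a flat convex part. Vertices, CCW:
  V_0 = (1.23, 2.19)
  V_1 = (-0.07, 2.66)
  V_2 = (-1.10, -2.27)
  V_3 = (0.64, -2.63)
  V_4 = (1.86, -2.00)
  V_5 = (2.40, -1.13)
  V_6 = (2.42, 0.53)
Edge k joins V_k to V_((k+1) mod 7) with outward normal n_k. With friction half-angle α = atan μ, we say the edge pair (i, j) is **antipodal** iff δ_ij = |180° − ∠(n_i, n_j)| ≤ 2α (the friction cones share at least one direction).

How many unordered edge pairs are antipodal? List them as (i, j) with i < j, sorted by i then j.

count = 3; pairs: (0,2), (1,4), (1,5)

α = atan 0.35 = 19.29°;  2α = 38.58°
n_0 = (+0.3400, +0.9404)
n_1 = (-0.9789, +0.2045)
n_2 = (-0.2026, -0.9793)
n_3 = (+0.4588, -0.8885)
n_4 = (+0.8496, -0.5274)
n_5 = (+0.9999, -0.0120)
n_6 = (+0.8127, +0.5826)
  (0,1): δ = 81.92°  ·
  (0,2): δ = 8.19°  ✓
  (0,3): δ = 47.19°  ·
  (0,4): δ = 78.05°  ·
  (0,5): δ = 109.19°  ·
  (0,6): δ = 145.51°  ·
  (1,2): δ = 89.89°  ·
  (1,3): δ = 50.89°  ·
  (1,4): δ = 20.03°  ✓
  (1,5): δ = 11.11°  ✓
  (1,6): δ = 47.44°  ·
  (2,3): δ = 141.00°  ·
  (2,4): δ = 110.14°  ·
  (2,5): δ = 79.00°  ·
  (2,6): δ = 42.68°  ·
  (3,4): δ = 149.14°  ·
  (3,5): δ = 118.00°  ·
  (3,6): δ = 81.68°  ·
  (4,5): δ = 148.86°  ·
  (4,6): δ = 112.54°  ·
  (5,6): δ = 143.67°  ·
antipodal pairs: 3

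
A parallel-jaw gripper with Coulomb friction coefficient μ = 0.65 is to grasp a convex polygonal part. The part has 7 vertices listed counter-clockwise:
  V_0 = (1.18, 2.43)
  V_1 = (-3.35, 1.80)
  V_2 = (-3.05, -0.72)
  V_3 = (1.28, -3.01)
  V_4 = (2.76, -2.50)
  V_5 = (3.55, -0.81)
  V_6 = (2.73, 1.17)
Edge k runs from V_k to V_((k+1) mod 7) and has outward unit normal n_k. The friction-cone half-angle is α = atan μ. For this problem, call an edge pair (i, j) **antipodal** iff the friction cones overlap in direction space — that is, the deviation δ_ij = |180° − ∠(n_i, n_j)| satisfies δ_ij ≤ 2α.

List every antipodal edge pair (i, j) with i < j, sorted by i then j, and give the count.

α = atan 0.65 = 33.02°;  2α = 66.05°
n_0 = (-0.1377, +0.9905)
n_1 = (-0.9930, -0.1182)
n_2 = (-0.4675, -0.8840)
n_3 = (+0.3258, -0.9454)
n_4 = (+0.9059, -0.4235)
n_5 = (+0.9239, +0.3826)
n_6 = (+0.6308, +0.7760)
  (0,1): δ = 91.13°  ·
  (0,2): δ = 35.79°  ✓
  (0,3): δ = 11.10°  ✓
  (0,4): δ = 57.03°  ✓
  (0,5): δ = 104.58°  ·
  (0,6): δ = 132.97°  ·
  (1,2): δ = 124.66°  ·
  (1,3): δ = 77.78°  ·
  (1,4): δ = 31.84°  ✓
  (1,5): δ = 15.71°  ✓
  (1,6): δ = 44.10°  ✓
  (2,3): δ = 133.11°  ·
  (2,4): δ = 87.18°  ·
  (2,5): δ = 39.63°  ✓
  (2,6): δ = 11.23°  ✓
  (3,4): δ = 134.07°  ·
  (3,5): δ = 86.52°  ·
  (3,6): δ = 58.12°  ✓
  (4,5): δ = 132.45°  ·
  (4,6): δ = 104.05°  ·
  (5,6): δ = 151.60°  ·
antipodal pairs: 9

count = 9; pairs: (0,2), (0,3), (0,4), (1,4), (1,5), (1,6), (2,5), (2,6), (3,6)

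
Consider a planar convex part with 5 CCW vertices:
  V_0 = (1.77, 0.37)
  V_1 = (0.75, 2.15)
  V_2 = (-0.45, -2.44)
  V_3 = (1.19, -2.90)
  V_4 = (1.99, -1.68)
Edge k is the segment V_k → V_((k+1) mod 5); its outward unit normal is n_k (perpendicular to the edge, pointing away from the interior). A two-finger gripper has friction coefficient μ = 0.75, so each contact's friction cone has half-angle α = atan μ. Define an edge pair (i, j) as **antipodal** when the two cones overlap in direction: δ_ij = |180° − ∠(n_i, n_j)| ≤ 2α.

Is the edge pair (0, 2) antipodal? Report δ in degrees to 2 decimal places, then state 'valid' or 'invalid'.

α = atan 0.75 = 36.87°;  2α = 73.74°
edge 0: e_0 = (-1.02, +1.78);  n_0 = (+0.8676, +0.4972)
edge 2: e_2 = (+1.64, -0.46);  n_2 = (-0.2701, -0.9628)
∠(n_0, n_2) = 135.48°
δ = |180° − 135.48°| = 44.52°
44.52° ≤ 2α = 73.74°  →  valid

δ = 44.52°, valid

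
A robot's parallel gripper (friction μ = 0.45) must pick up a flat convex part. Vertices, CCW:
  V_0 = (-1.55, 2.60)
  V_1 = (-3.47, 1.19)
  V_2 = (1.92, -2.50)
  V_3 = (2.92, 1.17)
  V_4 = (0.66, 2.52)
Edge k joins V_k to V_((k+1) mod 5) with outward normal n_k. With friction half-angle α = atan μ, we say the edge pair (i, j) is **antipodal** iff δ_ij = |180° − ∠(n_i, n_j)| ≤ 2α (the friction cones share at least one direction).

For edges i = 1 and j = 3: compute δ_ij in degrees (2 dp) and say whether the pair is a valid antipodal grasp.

α = atan 0.45 = 24.23°;  2α = 48.46°
edge 1: e_1 = (+5.39, -3.69);  n_1 = (-0.5649, -0.8252)
edge 3: e_3 = (-2.26, +1.35);  n_3 = (+0.5128, +0.8585)
∠(n_1, n_3) = 176.46°
δ = |180° − 176.46°| = 3.54°
3.54° ≤ 2α = 48.46°  →  valid

δ = 3.54°, valid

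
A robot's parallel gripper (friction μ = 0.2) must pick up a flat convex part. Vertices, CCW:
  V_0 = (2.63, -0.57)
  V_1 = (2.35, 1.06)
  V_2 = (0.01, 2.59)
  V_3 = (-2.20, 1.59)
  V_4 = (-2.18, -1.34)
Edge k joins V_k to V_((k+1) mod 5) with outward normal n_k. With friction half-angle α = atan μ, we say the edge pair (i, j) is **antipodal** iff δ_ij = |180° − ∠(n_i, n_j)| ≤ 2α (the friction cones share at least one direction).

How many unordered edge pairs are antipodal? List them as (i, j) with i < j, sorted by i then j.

α = atan 0.2 = 11.31°;  2α = 22.62°
n_0 = (+0.9856, +0.1693)
n_1 = (+0.5472, +0.8370)
n_2 = (-0.4122, +0.9111)
n_3 = (-1.0000, -0.0068)
n_4 = (+0.1581, -0.9874)
  (0,1): δ = 132.93°  ·
  (0,2): δ = 75.40°  ·
  (0,3): δ = 9.36°  ✓
  (0,4): δ = 89.35°  ·
  (1,2): δ = 122.48°  ·
  (1,3): δ = 56.43°  ·
  (1,4): δ = 42.27°  ·
  (2,3): δ = 113.96°  ·
  (2,4): δ = 15.25°  ✓
  (3,4): δ = 81.30°  ·
antipodal pairs: 2

count = 2; pairs: (0,3), (2,4)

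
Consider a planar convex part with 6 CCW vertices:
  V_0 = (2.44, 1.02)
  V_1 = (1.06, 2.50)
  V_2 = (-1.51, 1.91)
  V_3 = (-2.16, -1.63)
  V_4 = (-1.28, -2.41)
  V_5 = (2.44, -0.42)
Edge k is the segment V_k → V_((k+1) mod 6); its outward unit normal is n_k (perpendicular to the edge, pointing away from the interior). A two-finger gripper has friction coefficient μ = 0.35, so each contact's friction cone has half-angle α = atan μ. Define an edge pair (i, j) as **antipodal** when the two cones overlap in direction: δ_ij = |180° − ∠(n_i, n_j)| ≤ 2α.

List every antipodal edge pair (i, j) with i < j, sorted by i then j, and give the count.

α = atan 0.35 = 19.29°;  2α = 38.58°
n_0 = (+0.7314, +0.6820)
n_1 = (-0.2238, +0.9746)
n_2 = (-0.9836, +0.1806)
n_3 = (-0.6633, -0.7483)
n_4 = (+0.4717, -0.8818)
n_5 = (+1.0000, -0.0000)
  (0,1): δ = 120.07°  ·
  (0,2): δ = 53.40°  ·
  (0,3): δ = 5.45°  ✓
  (0,4): δ = 75.15°  ·
  (0,5): δ = 137.00°  ·
  (1,2): δ = 113.33°  ·
  (1,3): δ = 54.48°  ·
  (1,4): δ = 15.21°  ✓
  (1,5): δ = 77.07°  ·
  (2,3): δ = 121.15°  ·
  (2,4): δ = 51.45°  ·
  (2,5): δ = 10.40°  ✓
  (3,4): δ = 110.30°  ·
  (3,5): δ = 48.45°  ·
  (4,5): δ = 118.14°  ·
antipodal pairs: 3

count = 3; pairs: (0,3), (1,4), (2,5)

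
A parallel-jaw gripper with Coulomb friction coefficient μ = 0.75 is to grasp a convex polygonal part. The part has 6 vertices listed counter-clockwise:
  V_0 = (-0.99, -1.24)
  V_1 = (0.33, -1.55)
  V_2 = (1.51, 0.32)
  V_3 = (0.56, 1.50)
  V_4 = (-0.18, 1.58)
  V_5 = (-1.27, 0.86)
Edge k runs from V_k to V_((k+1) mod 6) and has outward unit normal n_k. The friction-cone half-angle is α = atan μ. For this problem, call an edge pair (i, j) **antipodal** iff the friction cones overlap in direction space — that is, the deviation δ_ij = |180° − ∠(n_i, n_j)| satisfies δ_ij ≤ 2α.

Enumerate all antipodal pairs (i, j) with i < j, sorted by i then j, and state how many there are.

count = 7; pairs: (0,2), (0,3), (0,4), (1,3), (1,4), (1,5), (2,5)

α = atan 0.75 = 36.87°;  2α = 73.74°
n_0 = (-0.2286, -0.9735)
n_1 = (+0.8457, -0.5337)
n_2 = (+0.7789, +0.6271)
n_3 = (+0.1075, +0.9942)
n_4 = (-0.5512, +0.8344)
n_5 = (-0.9912, -0.1322)
  (0,1): δ = 109.04°  ·
  (0,2): δ = 37.95°  ✓
  (0,3): δ = 7.05°  ✓
  (0,4): δ = 46.66°  ✓
  (0,5): δ = 110.81°  ·
  (1,2): δ = 108.91°  ·
  (1,3): δ = 63.92°  ✓
  (1,4): δ = 24.30°  ✓
  (1,5): δ = 39.85°  ✓
  (2,3): δ = 135.01°  ·
  (2,4): δ = 95.39°  ·
  (2,5): δ = 31.24°  ✓
  (3,4): δ = 140.38°  ·
  (3,5): δ = 76.24°  ·
  (4,5): δ = 115.85°  ·
antipodal pairs: 7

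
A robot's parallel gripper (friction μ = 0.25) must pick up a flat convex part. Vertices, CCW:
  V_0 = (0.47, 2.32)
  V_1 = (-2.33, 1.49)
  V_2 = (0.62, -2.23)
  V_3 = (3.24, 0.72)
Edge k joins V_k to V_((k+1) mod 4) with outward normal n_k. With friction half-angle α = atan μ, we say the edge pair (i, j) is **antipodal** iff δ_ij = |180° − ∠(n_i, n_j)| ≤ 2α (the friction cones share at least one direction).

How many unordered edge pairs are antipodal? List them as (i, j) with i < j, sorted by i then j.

α = atan 0.25 = 14.04°;  2α = 28.07°
n_0 = (-0.2842, +0.9588)
n_1 = (-0.7835, -0.6214)
n_2 = (+0.7477, -0.6640)
n_3 = (+0.5002, +0.8659)
  (0,1): δ = 68.10°  ·
  (0,2): δ = 31.88°  ·
  (0,3): δ = 133.48°  ·
  (1,2): δ = 80.02°  ·
  (1,3): δ = 21.57°  ✓
  (2,3): δ = 78.40°  ·
antipodal pairs: 1

count = 1; pairs: (1,3)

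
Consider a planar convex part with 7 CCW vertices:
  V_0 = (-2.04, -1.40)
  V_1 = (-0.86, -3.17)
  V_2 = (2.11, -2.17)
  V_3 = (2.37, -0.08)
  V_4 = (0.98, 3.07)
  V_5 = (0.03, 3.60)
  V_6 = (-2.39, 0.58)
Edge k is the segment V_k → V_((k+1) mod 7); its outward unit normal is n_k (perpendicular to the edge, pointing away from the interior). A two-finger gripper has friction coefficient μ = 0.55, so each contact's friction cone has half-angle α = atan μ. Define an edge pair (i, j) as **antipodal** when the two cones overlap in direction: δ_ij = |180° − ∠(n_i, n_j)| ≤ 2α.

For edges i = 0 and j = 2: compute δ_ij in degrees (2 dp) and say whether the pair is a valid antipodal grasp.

α = atan 0.55 = 28.81°;  2α = 57.62°
edge 0: e_0 = (+1.18, -1.77);  n_0 = (-0.8321, -0.5547)
edge 2: e_2 = (+0.26, +2.09);  n_2 = (+0.9924, -0.1235)
∠(n_0, n_2) = 139.22°
δ = |180° − 139.22°| = 40.78°
40.78° ≤ 2α = 57.62°  →  valid

δ = 40.78°, valid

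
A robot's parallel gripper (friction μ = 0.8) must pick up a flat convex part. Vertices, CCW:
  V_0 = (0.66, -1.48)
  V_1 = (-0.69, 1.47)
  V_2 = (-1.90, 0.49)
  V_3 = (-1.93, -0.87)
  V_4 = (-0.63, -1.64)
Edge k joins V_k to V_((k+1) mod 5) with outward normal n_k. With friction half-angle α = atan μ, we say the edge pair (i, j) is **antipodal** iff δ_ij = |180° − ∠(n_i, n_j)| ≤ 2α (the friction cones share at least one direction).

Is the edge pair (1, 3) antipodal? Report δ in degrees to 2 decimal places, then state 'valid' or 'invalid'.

α = atan 0.8 = 38.66°;  2α = 77.32°
edge 1: e_1 = (-1.21, -0.98);  n_1 = (-0.6294, +0.7771)
edge 3: e_3 = (+1.30, -0.77);  n_3 = (-0.5096, -0.8604)
∠(n_1, n_3) = 110.36°
δ = |180° − 110.36°| = 69.64°
69.64° ≤ 2α = 77.32°  →  valid

δ = 69.64°, valid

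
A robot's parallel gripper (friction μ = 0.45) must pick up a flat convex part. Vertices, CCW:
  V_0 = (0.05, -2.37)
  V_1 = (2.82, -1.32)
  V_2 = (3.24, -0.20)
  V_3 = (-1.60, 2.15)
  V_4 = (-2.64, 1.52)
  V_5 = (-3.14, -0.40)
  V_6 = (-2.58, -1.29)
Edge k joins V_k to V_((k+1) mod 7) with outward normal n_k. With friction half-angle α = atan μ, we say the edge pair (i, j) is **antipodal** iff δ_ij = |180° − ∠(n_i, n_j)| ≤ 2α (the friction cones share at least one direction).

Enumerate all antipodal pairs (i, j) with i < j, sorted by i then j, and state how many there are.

count = 6; pairs: (0,2), (0,3), (1,3), (1,4), (2,5), (2,6)

α = atan 0.45 = 24.23°;  2α = 48.46°
n_0 = (+0.3545, -0.9351)
n_1 = (+0.9363, -0.3511)
n_2 = (+0.4368, +0.8996)
n_3 = (-0.5181, +0.8553)
n_4 = (-0.9677, +0.2520)
n_5 = (-0.8464, -0.5326)
n_6 = (-0.3799, -0.9250)
  (0,1): δ = 131.32°  ·
  (0,2): δ = 46.66°  ✓
  (0,3): δ = 10.45°  ✓
  (0,4): δ = 54.64°  ·
  (0,5): δ = 101.42°  ·
  (0,6): δ = 136.91°  ·
  (1,2): δ = 95.34°  ·
  (1,3): δ = 38.24°  ✓
  (1,4): δ = 5.96°  ✓
  (1,5): δ = 52.73°  ·
  (1,6): δ = 88.23°  ·
  (2,3): δ = 122.90°  ·
  (2,4): δ = 78.70°  ·
  (2,5): δ = 31.92°  ✓
  (2,6): δ = 3.57°  ✓
  (3,4): δ = 135.80°  ·
  (3,5): δ = 89.03°  ·
  (3,6): δ = 53.53°  ·
  (4,5): δ = 133.22°  ·
  (4,6): δ = 97.73°  ·
  (5,6): δ = 144.50°  ·
antipodal pairs: 6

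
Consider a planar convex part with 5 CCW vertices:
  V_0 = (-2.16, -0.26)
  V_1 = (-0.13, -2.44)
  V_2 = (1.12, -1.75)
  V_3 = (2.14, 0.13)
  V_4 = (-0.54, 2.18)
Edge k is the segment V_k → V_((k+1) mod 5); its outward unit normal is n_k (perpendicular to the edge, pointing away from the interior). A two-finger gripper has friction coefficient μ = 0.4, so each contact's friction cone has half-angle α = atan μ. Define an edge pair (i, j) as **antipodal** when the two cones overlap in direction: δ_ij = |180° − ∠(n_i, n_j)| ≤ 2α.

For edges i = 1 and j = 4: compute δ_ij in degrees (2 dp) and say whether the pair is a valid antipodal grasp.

δ = 27.52°, valid

α = atan 0.4 = 21.80°;  2α = 43.60°
edge 1: e_1 = (+1.25, +0.69);  n_1 = (+0.4833, -0.8755)
edge 4: e_4 = (-1.62, -2.44);  n_4 = (-0.8331, +0.5531)
∠(n_1, n_4) = 152.48°
δ = |180° − 152.48°| = 27.52°
27.52° ≤ 2α = 43.60°  →  valid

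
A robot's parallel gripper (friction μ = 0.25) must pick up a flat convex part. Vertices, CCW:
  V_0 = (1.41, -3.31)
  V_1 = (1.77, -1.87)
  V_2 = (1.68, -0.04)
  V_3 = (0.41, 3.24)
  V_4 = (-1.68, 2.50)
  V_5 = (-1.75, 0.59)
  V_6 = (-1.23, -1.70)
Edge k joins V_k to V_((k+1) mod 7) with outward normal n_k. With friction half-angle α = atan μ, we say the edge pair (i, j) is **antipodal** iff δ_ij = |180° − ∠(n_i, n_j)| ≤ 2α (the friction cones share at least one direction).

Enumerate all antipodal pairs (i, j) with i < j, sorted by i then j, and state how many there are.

count = 6; pairs: (0,4), (0,5), (1,4), (1,5), (2,4), (2,5)

α = atan 0.25 = 14.04°;  2α = 28.07°
n_0 = (+0.9701, -0.2425)
n_1 = (+0.9988, +0.0491)
n_2 = (+0.9325, +0.3611)
n_3 = (-0.3338, +0.9427)
n_4 = (-0.9993, +0.0366)
n_5 = (-0.9752, -0.2214)
n_6 = (-0.5207, -0.8538)
  (0,1): δ = 163.15°  ·
  (0,2): δ = 144.80°  ·
  (0,3): δ = 56.47°  ·
  (0,4): δ = 11.94°  ✓
  (0,5): δ = 26.83°  ✓
  (0,6): δ = 72.66°  ·
  (1,2): δ = 161.65°  ·
  (1,3): δ = 73.32°  ·
  (1,4): δ = 4.91°  ✓
  (1,5): δ = 9.98°  ✓
  (1,6): δ = 55.81°  ·
  (2,3): δ = 91.67°  ·
  (2,4): δ = 23.27°  ✓
  (2,5): δ = 8.37°  ✓
  (2,6): δ = 37.46°  ·
  (3,4): δ = 111.60°  ·
  (3,5): δ = 96.70°  ·
  (3,6): δ = 50.87°  ·
  (4,5): δ = 165.11°  ·
  (4,6): δ = 119.28°  ·
  (5,6): δ = 134.17°  ·
antipodal pairs: 6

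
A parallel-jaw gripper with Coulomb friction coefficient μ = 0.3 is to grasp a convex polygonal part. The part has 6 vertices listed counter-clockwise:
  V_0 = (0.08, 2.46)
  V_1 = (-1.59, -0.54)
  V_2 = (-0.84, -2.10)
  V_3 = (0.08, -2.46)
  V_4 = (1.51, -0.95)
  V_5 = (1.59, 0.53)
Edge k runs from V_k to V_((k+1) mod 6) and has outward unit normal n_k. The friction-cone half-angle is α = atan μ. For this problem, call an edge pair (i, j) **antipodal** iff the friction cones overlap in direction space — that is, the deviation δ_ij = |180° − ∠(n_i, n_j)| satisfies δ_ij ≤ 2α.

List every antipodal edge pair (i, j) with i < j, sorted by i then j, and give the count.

α = atan 0.3 = 16.70°;  2α = 33.40°
n_0 = (-0.8737, +0.4864)
n_1 = (-0.9013, -0.4333)
n_2 = (-0.3644, -0.9312)
n_3 = (+0.7261, -0.6876)
n_4 = (+0.9985, -0.0540)
n_5 = (+0.7876, +0.6162)
  (0,1): δ = 125.22°  ·
  (0,2): δ = 82.27°  ·
  (0,3): δ = 14.34°  ✓
  (0,4): δ = 26.01°  ✓
  (0,5): δ = 67.14°  ·
  (1,2): δ = 137.05°  ·
  (1,3): δ = 69.12°  ·
  (1,4): δ = 28.77°  ✓
  (1,5): δ = 12.36°  ✓
  (2,3): δ = 112.07°  ·
  (2,4): δ = 71.72°  ·
  (2,5): δ = 30.59°  ✓
  (3,4): δ = 139.65°  ·
  (3,5): δ = 98.52°  ·
  (4,5): δ = 138.87°  ·
antipodal pairs: 5

count = 5; pairs: (0,3), (0,4), (1,4), (1,5), (2,5)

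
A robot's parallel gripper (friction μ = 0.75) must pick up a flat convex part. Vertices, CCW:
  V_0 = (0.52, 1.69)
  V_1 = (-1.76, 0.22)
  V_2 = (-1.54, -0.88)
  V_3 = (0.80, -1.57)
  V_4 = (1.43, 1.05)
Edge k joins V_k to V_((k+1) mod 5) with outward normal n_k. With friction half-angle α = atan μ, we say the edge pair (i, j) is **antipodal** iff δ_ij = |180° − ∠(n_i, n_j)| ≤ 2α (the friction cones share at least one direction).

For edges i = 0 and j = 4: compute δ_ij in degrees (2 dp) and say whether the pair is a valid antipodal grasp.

δ = 112.07°, invalid

α = atan 0.75 = 36.87°;  2α = 73.74°
edge 0: e_0 = (-2.28, -1.47);  n_0 = (-0.5419, +0.8405)
edge 4: e_4 = (-0.91, +0.64);  n_4 = (+0.5753, +0.8180)
∠(n_0, n_4) = 67.93°
δ = |180° − 67.93°| = 112.07°
112.07° > 2α = 73.74°  →  invalid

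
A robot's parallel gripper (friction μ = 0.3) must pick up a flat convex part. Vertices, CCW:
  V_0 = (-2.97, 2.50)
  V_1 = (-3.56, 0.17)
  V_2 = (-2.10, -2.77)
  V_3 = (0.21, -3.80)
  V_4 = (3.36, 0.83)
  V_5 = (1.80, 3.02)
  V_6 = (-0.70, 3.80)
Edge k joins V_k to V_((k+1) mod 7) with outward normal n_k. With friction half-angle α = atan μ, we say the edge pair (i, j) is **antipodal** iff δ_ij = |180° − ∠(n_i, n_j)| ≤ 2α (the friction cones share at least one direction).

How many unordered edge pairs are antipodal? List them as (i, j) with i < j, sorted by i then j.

α = atan 0.3 = 16.70°;  2α = 33.40°
n_0 = (-0.9694, +0.2455)
n_1 = (-0.8956, -0.4448)
n_2 = (-0.4072, -0.9133)
n_3 = (+0.8268, -0.5625)
n_4 = (+0.8145, +0.5802)
n_5 = (+0.2978, +0.9546)
n_6 = (-0.4970, +0.8678)
  (0,1): δ = 139.38°  ·
  (0,2): δ = 99.82°  ·
  (0,3): δ = 20.02°  ✓
  (0,4): δ = 49.67°  ·
  (0,5): δ = 86.88°  ·
  (0,6): δ = 134.01°  ·
  (1,2): δ = 140.44°  ·
  (1,3): δ = 60.64°  ·
  (1,4): δ = 9.05°  ✓
  (1,5): δ = 46.26°  ·
  (1,6): δ = 93.39°  ·
  (2,3): δ = 100.20°  ·
  (2,4): δ = 30.51°  ✓
  (2,5): δ = 6.70°  ✓
  (2,6): δ = 53.83°  ·
  (3,4): δ = 110.31°  ·
  (3,5): δ = 73.10°  ·
  (3,6): δ = 25.97°  ✓
  (4,5): δ = 142.79°  ·
  (4,6): δ = 95.66°  ·
  (5,6): δ = 132.87°  ·
antipodal pairs: 5

count = 5; pairs: (0,3), (1,4), (2,4), (2,5), (3,6)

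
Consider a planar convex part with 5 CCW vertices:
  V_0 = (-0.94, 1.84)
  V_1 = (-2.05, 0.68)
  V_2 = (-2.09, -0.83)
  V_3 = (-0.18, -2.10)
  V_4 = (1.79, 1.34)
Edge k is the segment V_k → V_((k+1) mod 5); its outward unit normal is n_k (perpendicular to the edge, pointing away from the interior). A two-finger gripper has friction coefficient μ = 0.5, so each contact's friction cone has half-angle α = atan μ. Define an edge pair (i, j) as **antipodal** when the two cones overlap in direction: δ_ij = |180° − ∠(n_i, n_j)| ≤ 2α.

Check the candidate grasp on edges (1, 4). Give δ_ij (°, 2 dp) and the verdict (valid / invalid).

δ = 81.14°, invalid

α = atan 0.5 = 26.57°;  2α = 53.13°
edge 1: e_1 = (-0.04, -1.51);  n_1 = (-0.9996, +0.0265)
edge 4: e_4 = (-2.73, +0.50);  n_4 = (+0.1802, +0.9836)
∠(n_1, n_4) = 98.86°
δ = |180° − 98.86°| = 81.14°
81.14° > 2α = 53.13°  →  invalid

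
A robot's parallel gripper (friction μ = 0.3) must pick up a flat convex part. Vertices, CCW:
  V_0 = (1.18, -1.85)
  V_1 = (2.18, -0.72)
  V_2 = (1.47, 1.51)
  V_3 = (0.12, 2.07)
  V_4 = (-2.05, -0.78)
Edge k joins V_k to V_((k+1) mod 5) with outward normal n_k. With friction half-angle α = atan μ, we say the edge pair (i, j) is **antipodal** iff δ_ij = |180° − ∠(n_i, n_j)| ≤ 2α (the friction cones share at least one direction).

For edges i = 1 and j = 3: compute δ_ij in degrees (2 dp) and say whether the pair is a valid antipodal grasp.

α = atan 0.3 = 16.70°;  2α = 33.40°
edge 1: e_1 = (-0.71, +2.23);  n_1 = (+0.9529, +0.3034)
edge 3: e_3 = (-2.17, -2.85);  n_3 = (-0.7956, +0.6058)
∠(n_1, n_3) = 125.05°
δ = |180° − 125.05°| = 54.95°
54.95° > 2α = 33.40°  →  invalid

δ = 54.95°, invalid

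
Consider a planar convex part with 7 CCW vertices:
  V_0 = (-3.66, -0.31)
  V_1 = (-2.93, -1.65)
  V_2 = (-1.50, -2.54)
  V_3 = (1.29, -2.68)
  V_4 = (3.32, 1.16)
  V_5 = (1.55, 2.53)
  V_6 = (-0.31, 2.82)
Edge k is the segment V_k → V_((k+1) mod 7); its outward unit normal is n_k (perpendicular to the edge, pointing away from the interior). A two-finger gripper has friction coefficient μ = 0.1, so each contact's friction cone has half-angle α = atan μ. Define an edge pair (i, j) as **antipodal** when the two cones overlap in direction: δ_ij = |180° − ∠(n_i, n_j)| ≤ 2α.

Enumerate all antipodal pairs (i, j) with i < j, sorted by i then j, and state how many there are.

count = 2; pairs: (1,4), (2,5)

α = atan 0.1 = 5.71°;  2α = 11.42°
n_0 = (-0.8781, -0.4784)
n_1 = (-0.5284, -0.8490)
n_2 = (-0.0501, -0.9987)
n_3 = (+0.8841, -0.4674)
n_4 = (+0.6121, +0.7908)
n_5 = (+0.1541, +0.9881)
n_6 = (-0.6827, +0.7307)
  (0,1): δ = 150.48°  ·
  (0,2): δ = 121.45°  ·
  (0,3): δ = 56.44°  ·
  (0,4): δ = 23.68°  ·
  (0,5): δ = 52.56°  ·
  (0,6): δ = 104.48°  ·
  (1,2): δ = 150.98°  ·
  (1,3): δ = 85.97°  ·
  (1,4): δ = 5.84°  ✓
  (1,5): δ = 23.04°  ·
  (1,6): δ = 74.95°  ·
  (2,3): δ = 114.99°  ·
  (2,4): δ = 34.87°  ·
  (2,5): δ = 5.99°  ✓
  (2,6): δ = 45.93°  ·
  (3,4): δ = 99.88°  ·
  (3,5): δ = 71.00°  ·
  (3,6): δ = 19.08°  ·
  (4,5): δ = 151.12°  ·
  (4,6): δ = 99.20°  ·
  (5,6): δ = 128.08°  ·
antipodal pairs: 2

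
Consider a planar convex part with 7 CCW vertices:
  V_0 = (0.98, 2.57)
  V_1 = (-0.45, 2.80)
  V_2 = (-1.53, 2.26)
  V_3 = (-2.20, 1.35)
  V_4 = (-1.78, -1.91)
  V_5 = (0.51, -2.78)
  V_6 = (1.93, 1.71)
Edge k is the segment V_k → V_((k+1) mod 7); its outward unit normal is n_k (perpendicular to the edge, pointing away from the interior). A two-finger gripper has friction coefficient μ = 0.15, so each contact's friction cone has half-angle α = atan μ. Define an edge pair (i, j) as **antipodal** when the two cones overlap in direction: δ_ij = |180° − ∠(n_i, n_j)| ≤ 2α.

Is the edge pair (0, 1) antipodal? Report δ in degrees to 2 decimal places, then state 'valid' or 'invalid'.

α = atan 0.15 = 8.53°;  2α = 17.06°
edge 0: e_0 = (-1.43, +0.23);  n_0 = (+0.1588, +0.9873)
edge 1: e_1 = (-1.08, -0.54);  n_1 = (-0.4472, +0.8944)
∠(n_0, n_1) = 35.70°
δ = |180° − 35.70°| = 144.30°
144.30° > 2α = 17.06°  →  invalid

δ = 144.30°, invalid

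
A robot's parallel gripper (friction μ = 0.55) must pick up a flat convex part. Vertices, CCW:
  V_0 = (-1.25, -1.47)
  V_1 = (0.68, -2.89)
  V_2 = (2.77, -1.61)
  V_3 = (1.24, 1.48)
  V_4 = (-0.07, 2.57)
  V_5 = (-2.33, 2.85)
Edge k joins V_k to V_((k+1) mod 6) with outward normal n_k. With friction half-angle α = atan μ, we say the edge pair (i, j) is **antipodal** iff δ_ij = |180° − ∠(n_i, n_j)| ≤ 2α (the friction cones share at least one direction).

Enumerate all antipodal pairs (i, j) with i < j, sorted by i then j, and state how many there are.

count = 6; pairs: (0,2), (0,3), (0,4), (1,4), (2,5), (3,5)

α = atan 0.55 = 28.81°;  2α = 57.62°
n_0 = (-0.5926, -0.8055)
n_1 = (+0.5223, -0.8528)
n_2 = (+0.8962, +0.4437)
n_3 = (+0.6396, +0.7687)
n_4 = (+0.1230, +0.9924)
n_5 = (-0.9701, -0.2425)
  (0,1): δ = 112.17°  ·
  (0,2): δ = 27.31°  ✓
  (0,3): δ = 3.42°  ✓
  (0,4): δ = 29.28°  ✓
  (0,5): δ = 140.38°  ·
  (1,2): δ = 95.14°  ·
  (1,3): δ = 71.25°  ·
  (1,4): δ = 38.55°  ✓
  (1,5): δ = 72.55°  ·
  (2,3): δ = 156.10°  ·
  (2,4): δ = 123.40°  ·
  (2,5): δ = 12.31°  ✓
  (3,4): δ = 147.30°  ·
  (3,5): δ = 36.20°  ✓
  (4,5): δ = 68.90°  ·
antipodal pairs: 6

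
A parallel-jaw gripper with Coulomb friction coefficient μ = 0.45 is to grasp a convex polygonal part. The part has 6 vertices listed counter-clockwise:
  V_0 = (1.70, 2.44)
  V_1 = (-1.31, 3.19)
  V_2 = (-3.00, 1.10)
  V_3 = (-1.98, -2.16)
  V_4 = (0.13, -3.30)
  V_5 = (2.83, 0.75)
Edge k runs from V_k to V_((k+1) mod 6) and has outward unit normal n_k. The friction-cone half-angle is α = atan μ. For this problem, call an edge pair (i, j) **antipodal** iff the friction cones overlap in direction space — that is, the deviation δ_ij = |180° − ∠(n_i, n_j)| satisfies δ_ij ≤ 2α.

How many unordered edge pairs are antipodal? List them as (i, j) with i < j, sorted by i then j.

α = atan 0.45 = 24.23°;  2α = 48.46°
n_0 = (+0.2418, +0.9703)
n_1 = (-0.7776, +0.6288)
n_2 = (-0.9544, -0.2986)
n_3 = (-0.4753, -0.8798)
n_4 = (+0.8321, -0.5547)
n_5 = (+0.8313, +0.5558)
  (0,1): δ = 114.97°  ·
  (0,2): δ = 58.63°  ·
  (0,3): δ = 14.39°  ✓
  (0,4): δ = 70.30°  ·
  (0,5): δ = 137.76°  ·
  (1,2): δ = 123.67°  ·
  (1,3): δ = 79.42°  ·
  (1,4): δ = 5.27°  ✓
  (1,5): δ = 72.73°  ·
  (2,3): δ = 135.76°  ·
  (2,4): δ = 51.06°  ·
  (2,5): δ = 16.39°  ✓
  (3,4): δ = 95.31°  ·
  (3,5): δ = 27.85°  ✓
  (4,5): δ = 112.54°  ·
antipodal pairs: 4

count = 4; pairs: (0,3), (1,4), (2,5), (3,5)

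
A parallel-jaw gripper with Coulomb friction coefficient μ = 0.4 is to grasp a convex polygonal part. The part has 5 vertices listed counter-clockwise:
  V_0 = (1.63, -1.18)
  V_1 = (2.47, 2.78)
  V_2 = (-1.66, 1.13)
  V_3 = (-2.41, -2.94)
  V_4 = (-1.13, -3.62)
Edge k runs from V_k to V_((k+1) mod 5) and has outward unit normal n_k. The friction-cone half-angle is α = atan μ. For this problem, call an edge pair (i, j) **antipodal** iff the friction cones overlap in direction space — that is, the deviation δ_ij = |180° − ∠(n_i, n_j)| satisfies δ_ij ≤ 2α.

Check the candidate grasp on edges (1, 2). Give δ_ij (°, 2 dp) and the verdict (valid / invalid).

δ = 122.22°, invalid

α = atan 0.4 = 21.80°;  2α = 43.60°
edge 1: e_1 = (-4.13, -1.65);  n_1 = (-0.3710, +0.9286)
edge 2: e_2 = (-0.75, -4.07);  n_2 = (-0.9834, +0.1812)
∠(n_1, n_2) = 57.78°
δ = |180° − 57.78°| = 122.22°
122.22° > 2α = 43.60°  →  invalid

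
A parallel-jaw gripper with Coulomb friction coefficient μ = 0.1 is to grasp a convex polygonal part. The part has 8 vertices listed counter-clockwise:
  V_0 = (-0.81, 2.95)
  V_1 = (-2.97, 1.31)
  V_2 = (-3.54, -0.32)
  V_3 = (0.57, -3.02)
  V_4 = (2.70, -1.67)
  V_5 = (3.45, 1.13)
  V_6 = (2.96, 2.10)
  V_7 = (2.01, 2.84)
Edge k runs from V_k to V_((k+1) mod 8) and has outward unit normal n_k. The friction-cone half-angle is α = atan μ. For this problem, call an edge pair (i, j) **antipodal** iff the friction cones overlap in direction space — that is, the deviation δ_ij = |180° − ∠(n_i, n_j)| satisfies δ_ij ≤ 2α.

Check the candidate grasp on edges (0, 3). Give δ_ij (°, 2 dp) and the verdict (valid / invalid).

α = atan 0.1 = 5.71°;  2α = 11.42°
edge 0: e_0 = (-2.16, -1.64);  n_0 = (-0.6047, +0.7964)
edge 3: e_3 = (+2.13, +1.35);  n_3 = (+0.5353, -0.8446)
∠(n_0, n_3) = 175.16°
δ = |180° − 175.16°| = 4.84°
4.84° ≤ 2α = 11.42°  →  valid

δ = 4.84°, valid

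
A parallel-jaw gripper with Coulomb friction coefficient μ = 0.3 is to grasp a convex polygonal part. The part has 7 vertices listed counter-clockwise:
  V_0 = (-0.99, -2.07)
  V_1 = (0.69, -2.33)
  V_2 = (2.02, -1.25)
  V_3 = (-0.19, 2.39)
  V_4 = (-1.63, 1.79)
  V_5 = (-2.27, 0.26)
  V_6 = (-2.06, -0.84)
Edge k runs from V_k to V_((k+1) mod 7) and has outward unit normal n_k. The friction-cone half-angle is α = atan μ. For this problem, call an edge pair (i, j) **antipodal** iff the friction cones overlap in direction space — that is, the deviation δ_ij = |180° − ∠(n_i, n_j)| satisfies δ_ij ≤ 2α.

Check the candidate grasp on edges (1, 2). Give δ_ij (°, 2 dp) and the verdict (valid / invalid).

α = atan 0.3 = 16.70°;  2α = 33.40°
edge 1: e_1 = (+1.33, +1.08);  n_1 = (+0.6304, -0.7763)
edge 2: e_2 = (-2.21, +3.64);  n_2 = (+0.8548, +0.5190)
∠(n_1, n_2) = 82.19°
δ = |180° − 82.19°| = 97.81°
97.81° > 2α = 33.40°  →  invalid

δ = 97.81°, invalid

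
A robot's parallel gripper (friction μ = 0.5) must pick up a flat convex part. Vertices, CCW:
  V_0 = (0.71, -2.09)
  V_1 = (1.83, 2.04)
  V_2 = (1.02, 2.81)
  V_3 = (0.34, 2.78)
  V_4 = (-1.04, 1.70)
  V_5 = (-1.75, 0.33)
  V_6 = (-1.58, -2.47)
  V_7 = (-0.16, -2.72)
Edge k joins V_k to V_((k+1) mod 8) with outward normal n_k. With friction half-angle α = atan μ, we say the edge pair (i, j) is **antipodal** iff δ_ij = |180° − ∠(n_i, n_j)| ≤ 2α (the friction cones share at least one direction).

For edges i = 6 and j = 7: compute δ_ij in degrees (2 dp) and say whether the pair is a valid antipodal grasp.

α = atan 0.5 = 26.57°;  2α = 53.13°
edge 6: e_6 = (+1.42, -0.25);  n_6 = (-0.1734, -0.9849)
edge 7: e_7 = (+0.87, +0.63);  n_7 = (+0.5865, -0.8099)
∠(n_6, n_7) = 45.89°
δ = |180° − 45.89°| = 134.11°
134.11° > 2α = 53.13°  →  invalid

δ = 134.11°, invalid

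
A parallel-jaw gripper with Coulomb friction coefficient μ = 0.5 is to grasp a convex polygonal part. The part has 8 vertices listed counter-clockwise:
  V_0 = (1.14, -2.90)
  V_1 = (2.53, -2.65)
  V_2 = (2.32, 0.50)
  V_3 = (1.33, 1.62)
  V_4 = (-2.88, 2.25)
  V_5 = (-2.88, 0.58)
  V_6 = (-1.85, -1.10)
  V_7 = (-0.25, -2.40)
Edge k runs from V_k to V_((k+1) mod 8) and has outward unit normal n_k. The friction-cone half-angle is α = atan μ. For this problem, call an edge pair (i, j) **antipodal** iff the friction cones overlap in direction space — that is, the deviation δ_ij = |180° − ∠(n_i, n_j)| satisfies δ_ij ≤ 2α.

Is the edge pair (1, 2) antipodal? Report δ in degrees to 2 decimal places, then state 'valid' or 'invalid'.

δ = 142.34°, invalid

α = atan 0.5 = 26.57°;  2α = 53.13°
edge 1: e_1 = (-0.21, +3.15);  n_1 = (+0.9978, +0.0665)
edge 2: e_2 = (-0.99, +1.12);  n_2 = (+0.7493, +0.6623)
∠(n_1, n_2) = 37.66°
δ = |180° − 37.66°| = 142.34°
142.34° > 2α = 53.13°  →  invalid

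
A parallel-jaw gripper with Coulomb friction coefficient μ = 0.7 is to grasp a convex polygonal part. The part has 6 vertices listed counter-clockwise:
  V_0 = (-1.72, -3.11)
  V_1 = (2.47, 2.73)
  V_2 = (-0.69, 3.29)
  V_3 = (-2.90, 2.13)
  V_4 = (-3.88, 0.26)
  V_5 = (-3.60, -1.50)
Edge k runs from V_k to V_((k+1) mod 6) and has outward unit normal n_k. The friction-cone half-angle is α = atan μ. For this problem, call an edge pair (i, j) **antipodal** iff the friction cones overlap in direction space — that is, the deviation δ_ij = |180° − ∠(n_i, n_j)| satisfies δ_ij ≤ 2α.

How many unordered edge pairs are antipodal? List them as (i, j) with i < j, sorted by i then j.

count = 6; pairs: (0,1), (0,2), (0,3), (0,4), (1,5), (2,5)

α = atan 0.7 = 34.99°;  2α = 69.98°
n_0 = (+0.8125, -0.5829)
n_1 = (+0.1745, +0.9847)
n_2 = (-0.4648, +0.8854)
n_3 = (-0.8857, +0.4642)
n_4 = (-0.9876, -0.1571)
n_5 = (-0.6505, -0.7595)
  (0,1): δ = 64.39°  ✓
  (0,2): δ = 26.65°  ✓
  (0,3): δ = 8.00°  ✓
  (0,4): δ = 44.70°  ✓
  (0,5): δ = 85.08°  ·
  (1,2): δ = 142.26°  ·
  (1,3): δ = 107.61°  ·
  (1,4): δ = 70.91°  ·
  (1,5): δ = 30.53°  ✓
  (2,3): δ = 145.35°  ·
  (2,4): δ = 108.65°  ·
  (2,5): δ = 68.27°  ✓
  (3,4): δ = 143.30°  ·
  (3,5): δ = 102.92°  ·
  (4,5): δ = 139.62°  ·
antipodal pairs: 6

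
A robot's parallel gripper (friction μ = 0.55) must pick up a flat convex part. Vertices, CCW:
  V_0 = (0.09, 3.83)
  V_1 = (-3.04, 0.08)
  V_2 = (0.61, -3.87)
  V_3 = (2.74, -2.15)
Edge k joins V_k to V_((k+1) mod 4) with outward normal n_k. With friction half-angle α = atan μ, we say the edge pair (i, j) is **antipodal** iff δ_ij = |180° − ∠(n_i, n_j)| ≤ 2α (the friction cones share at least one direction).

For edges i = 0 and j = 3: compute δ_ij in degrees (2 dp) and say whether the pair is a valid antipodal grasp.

α = atan 0.55 = 28.81°;  2α = 57.62°
edge 0: e_0 = (-3.13, -3.75);  n_0 = (-0.7677, +0.6408)
edge 3: e_3 = (-2.65, +5.98);  n_3 = (+0.9143, +0.4051)
∠(n_0, n_3) = 116.25°
δ = |180° − 116.25°| = 63.75°
63.75° > 2α = 57.62°  →  invalid

δ = 63.75°, invalid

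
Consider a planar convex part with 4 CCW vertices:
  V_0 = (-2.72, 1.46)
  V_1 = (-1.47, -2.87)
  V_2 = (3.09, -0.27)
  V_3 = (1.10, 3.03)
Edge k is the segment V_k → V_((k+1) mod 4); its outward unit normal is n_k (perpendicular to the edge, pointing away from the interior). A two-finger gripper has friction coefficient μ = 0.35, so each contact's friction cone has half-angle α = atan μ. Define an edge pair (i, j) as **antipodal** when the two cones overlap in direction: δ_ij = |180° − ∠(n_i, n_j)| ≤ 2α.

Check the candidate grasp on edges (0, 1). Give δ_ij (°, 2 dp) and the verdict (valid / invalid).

δ = 76.41°, invalid

α = atan 0.35 = 19.29°;  2α = 38.58°
edge 0: e_0 = (+1.25, -4.33);  n_0 = (-0.9608, -0.2774)
edge 1: e_1 = (+4.56, +2.60);  n_1 = (+0.4953, -0.8687)
∠(n_0, n_1) = 103.59°
δ = |180° − 103.59°| = 76.41°
76.41° > 2α = 38.58°  →  invalid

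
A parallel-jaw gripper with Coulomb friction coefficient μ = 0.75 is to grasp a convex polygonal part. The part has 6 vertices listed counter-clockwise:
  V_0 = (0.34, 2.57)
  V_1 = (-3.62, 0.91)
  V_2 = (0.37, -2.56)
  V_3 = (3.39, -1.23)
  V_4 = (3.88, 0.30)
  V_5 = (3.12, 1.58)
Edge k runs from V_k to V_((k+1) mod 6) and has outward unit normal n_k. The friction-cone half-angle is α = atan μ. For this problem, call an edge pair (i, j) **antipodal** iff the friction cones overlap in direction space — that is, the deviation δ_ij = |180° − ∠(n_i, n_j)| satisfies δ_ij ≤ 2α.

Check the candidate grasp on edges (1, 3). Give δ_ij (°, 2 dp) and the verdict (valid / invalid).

δ = 66.75°, valid

α = atan 0.75 = 36.87°;  2α = 73.74°
edge 1: e_1 = (+3.99, -3.47);  n_1 = (-0.6562, -0.7546)
edge 3: e_3 = (+0.49, +1.53);  n_3 = (+0.9524, -0.3050)
∠(n_1, n_3) = 113.25°
δ = |180° − 113.25°| = 66.75°
66.75° ≤ 2α = 73.74°  →  valid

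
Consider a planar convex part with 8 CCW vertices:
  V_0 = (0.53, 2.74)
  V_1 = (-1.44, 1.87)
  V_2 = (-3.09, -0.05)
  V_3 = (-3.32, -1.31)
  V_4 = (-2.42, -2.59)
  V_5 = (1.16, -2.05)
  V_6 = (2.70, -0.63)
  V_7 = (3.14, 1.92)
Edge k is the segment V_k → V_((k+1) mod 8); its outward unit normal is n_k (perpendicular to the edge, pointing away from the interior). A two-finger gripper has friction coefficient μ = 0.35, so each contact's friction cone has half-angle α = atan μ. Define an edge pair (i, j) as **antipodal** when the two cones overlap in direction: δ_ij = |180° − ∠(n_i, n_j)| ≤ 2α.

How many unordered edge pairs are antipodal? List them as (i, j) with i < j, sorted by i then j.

count = 8; pairs: (0,4), (0,5), (1,5), (1,6), (2,5), (2,6), (3,7), (4,7)

α = atan 0.35 = 19.29°;  2α = 38.58°
n_0 = (-0.4040, +0.9148)
n_1 = (-0.7584, +0.6518)
n_2 = (-0.9837, +0.1796)
n_3 = (-0.8180, -0.5752)
n_4 = (+0.1492, -0.9888)
n_5 = (+0.6779, -0.7352)
n_6 = (+0.9854, -0.1700)
n_7 = (+0.2997, +0.9540)
  (0,1): δ = 154.50°  ·
  (0,2): δ = 124.17°  ·
  (0,3): δ = 78.72°  ·
  (0,4): δ = 15.25°  ✓
  (0,5): δ = 18.85°  ✓
  (0,6): δ = 56.38°  ·
  (0,7): δ = 138.73°  ·
  (1,2): δ = 149.67°  ·
  (1,3): δ = 104.21°  ·
  (1,4): δ = 40.75°  ·
  (1,5): δ = 6.65°  ✓
  (1,6): δ = 30.89°  ✓
  (1,7): δ = 113.23°  ·
  (2,3): δ = 134.54°  ·
  (2,4): δ = 71.08°  ·
  (2,5): δ = 36.98°  ✓
  (2,6): δ = 0.55°  ✓
  (2,7): δ = 82.90°  ·
  (3,4): δ = 116.53°  ·
  (3,5): δ = 82.43°  ·
  (3,6): δ = 44.90°  ·
  (3,7): δ = 37.45°  ✓
  (4,5): δ = 145.90°  ·
  (4,6): δ = 108.37°  ·
  (4,7): δ = 26.02°  ✓
  (5,6): δ = 142.47°  ·
  (5,7): δ = 60.12°  ·
  (6,7): δ = 97.65°  ·
antipodal pairs: 8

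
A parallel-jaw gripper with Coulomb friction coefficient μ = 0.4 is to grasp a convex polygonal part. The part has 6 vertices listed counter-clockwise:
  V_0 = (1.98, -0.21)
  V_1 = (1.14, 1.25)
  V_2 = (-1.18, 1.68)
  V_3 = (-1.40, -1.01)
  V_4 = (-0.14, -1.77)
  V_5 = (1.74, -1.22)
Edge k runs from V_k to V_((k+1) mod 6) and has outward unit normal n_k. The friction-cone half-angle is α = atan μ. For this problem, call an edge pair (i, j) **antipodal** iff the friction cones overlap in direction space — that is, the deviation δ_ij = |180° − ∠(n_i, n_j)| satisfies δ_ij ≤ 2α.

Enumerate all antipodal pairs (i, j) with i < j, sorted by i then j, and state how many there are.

α = atan 0.4 = 21.80°;  2α = 43.60°
n_0 = (+0.8668, +0.4987)
n_1 = (+0.1822, +0.9833)
n_2 = (-0.9967, +0.0815)
n_3 = (-0.5165, -0.8563)
n_4 = (+0.2808, -0.9598)
n_5 = (+0.9729, -0.2312)
  (0,1): δ = 130.41°  ·
  (0,2): δ = 34.59°  ✓
  (0,3): δ = 28.99°  ✓
  (0,4): δ = 76.39°  ·
  (0,5): δ = 136.72°  ·
  (1,2): δ = 84.18°  ·
  (1,3): δ = 20.60°  ✓
  (1,4): δ = 26.81°  ✓
  (1,5): δ = 87.13°  ·
  (2,3): δ = 116.42°  ·
  (2,4): δ = 69.02°  ·
  (2,5): δ = 8.69°  ✓
  (3,4): δ = 132.60°  ·
  (3,5): δ = 72.27°  ·
  (4,5): δ = 119.67°  ·
antipodal pairs: 5

count = 5; pairs: (0,2), (0,3), (1,3), (1,4), (2,5)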